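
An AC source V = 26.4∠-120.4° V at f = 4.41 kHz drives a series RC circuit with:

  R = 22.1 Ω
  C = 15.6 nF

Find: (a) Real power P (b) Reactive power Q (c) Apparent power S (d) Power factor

Step 1 — Angular frequency: ω = 2π·f = 2π·4410 = 2.771e+04 rad/s.
Step 2 — Component impedances:
  R: Z = R = 22.1 Ω
  C: Z = 1/(jωC) = -j/(ω·C) = 0 - j2313 Ω
Step 3 — Series combination: Z_total = R + C = 22.1 - j2313 Ω = 2314∠-89.5° Ω.
Step 4 — Source phasor: V = 26.4∠-120.4° V = -13.36 - j22.77 V.
Step 5 — Current: I = V / Z = 0.009787 - j0.005868 A = 0.01141∠-30.9° A.
Step 6 — Complex power: S = V·I* = 0.002878 - j0.3012 VA.
Step 7 — Real power: P = Re(S) = 0.002878 W.
Step 8 — Reactive power: Q = Im(S) = -0.3012 VAR.
Step 9 — Apparent power: |S| = 0.3013 VA.
Step 10 — Power factor: PF = P/|S| = 0.009552 (leading).

(a) P = 0.002878 W  (b) Q = -0.3012 VAR  (c) S = 0.3013 VA  (d) PF = 0.009552 (leading)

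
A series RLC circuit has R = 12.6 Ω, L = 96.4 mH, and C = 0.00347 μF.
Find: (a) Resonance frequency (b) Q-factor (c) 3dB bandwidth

Step 1 — Resonance: ω₀ = 1/√(LC) = 1/√(0.0964·3.47e-09) = 5.468e+04 rad/s.
Step 2 — f₀ = ω₀/(2π) = 8702 Hz.
Step 3 — Series Q: Q = ω₀L/R = 5.468e+04·0.0964/12.6 = 418.3.
Step 4 — Bandwidth: Δω = ω₀/Q = 130.7 rad/s; BW = Δω/(2π) = 20.8 Hz.

(a) f₀ = 8702 Hz  (b) Q = 418.3  (c) BW = 20.8 Hz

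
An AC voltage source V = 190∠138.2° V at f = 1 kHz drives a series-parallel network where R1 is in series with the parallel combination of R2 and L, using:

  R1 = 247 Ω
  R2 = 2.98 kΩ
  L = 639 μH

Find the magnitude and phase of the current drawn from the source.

Step 1 — Angular frequency: ω = 2π·f = 2π·1000 = 6283 rad/s.
Step 2 — Component impedances:
  R1: Z = R = 247 Ω
  R2: Z = R = 2980 Ω
  L: Z = jωL = j·6283·0.000639 = 0 + j4.015 Ω
Step 3 — Parallel branch: R2 || L = 1/(1/R2 + 1/L) = 0.005409 + j4.015 Ω.
Step 4 — Series with R1: Z_total = R1 + (R2 || L) = 247 + j4.015 Ω = 247∠0.9° Ω.
Step 5 — Source phasor: V = 190∠138.2° V = -141.6 + j126.6 V.
Step 6 — Ohm's law: I = V / Z_total = (-141.6 + j126.6) / (247 + j4.015) = -0.5649 + j0.5219 A.
Step 7 — Convert to polar: |I| = 0.7691 A, ∠I = 137.3°.

I = 0.7691∠137.3° A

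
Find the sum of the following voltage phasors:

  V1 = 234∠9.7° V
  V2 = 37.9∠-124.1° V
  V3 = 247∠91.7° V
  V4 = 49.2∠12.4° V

Step 1 — Convert each phasor to rectangular form:
  V1 = 234·(cos(9.7°) + j·sin(9.7°)) = 230.7 + j39.43 V
  V2 = 37.9·(cos(-124.1°) + j·sin(-124.1°)) = -21.25 - j31.38 V
  V3 = 247·(cos(91.7°) + j·sin(91.7°)) = -7.328 + j246.9 V
  V4 = 49.2·(cos(12.4°) + j·sin(12.4°)) = 48.05 + j10.56 V
Step 2 — Sum components: V_total = 250.1 + j265.5 V.
Step 3 — Convert to polar: |V_total| = 364.8 V, ∠V_total = 46.7°.

V_total = 364.8∠46.7° V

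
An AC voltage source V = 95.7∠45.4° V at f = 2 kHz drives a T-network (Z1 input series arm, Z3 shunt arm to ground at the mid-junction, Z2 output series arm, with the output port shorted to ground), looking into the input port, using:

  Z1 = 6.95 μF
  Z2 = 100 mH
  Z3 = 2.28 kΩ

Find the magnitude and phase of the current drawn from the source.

Step 1 — Angular frequency: ω = 2π·f = 2π·2000 = 1.257e+04 rad/s.
Step 2 — Component impedances:
  Z1: Z = 1/(jωC) = -j/(ω·C) = 0 - j11.45 Ω
  Z2: Z = jωL = j·1.257e+04·0.1 = 0 + j1257 Ω
  Z3: Z = R = 2280 Ω
Step 3 — With the output port shorted to ground, the output series arm Z2 runs from the junction to ground; the shunt arm Z3 also runs from the junction to ground. They appear in parallel: Z3 || Z2 = 531.2 + j963.8 Ω.
Step 4 — Series with input arm Z1: Z_in = Z1 + (Z3 || Z2) = 531.2 + j952.4 Ω = 1091∠60.8° Ω.
Step 5 — Source phasor: V = 95.7∠45.4° V = 67.2 + j68.14 V.
Step 6 — Ohm's law: I = V / Z_total = (67.2 + j68.14) / (531.2 + j952.4) = 0.08458 - j0.02337 A.
Step 7 — Convert to polar: |I| = 0.08776 A, ∠I = -15.4°.

I = 0.08776∠-15.4° A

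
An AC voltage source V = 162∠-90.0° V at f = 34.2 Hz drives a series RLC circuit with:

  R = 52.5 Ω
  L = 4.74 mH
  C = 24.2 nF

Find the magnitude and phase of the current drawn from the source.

Step 1 — Angular frequency: ω = 2π·f = 2π·34.2 = 214.9 rad/s.
Step 2 — Component impedances:
  R: Z = R = 52.5 Ω
  L: Z = jωL = j·214.9·0.00474 = 0 + j1.019 Ω
  C: Z = 1/(jωC) = -j/(ω·C) = 0 - j1.923e+05 Ω
Step 3 — Series combination: Z_total = R + L + C = 52.5 - j1.923e+05 Ω = 1.923e+05∠-90.0° Ω.
Step 4 — Source phasor: V = 162∠-90.0° V = 0 - j162 V.
Step 5 — Ohm's law: I = V / Z_total = (0 - j162) / (52.5 - j1.923e+05) = 0.0008424 - j2.3e-07 A.
Step 6 — Convert to polar: |I| = 0.0008424 A, ∠I = -0.0°.

I = 0.0008424∠-0.0° A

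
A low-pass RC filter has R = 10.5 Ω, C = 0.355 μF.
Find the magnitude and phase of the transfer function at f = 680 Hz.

Step 1 — Angular frequency: ω = 2π·680 = 4273 rad/s.
Step 2 — Transfer function: H(jω) = 1/(1 + jωRC).
Step 3 — Denominator: 1 + jωRC = 1 + j·4273·10.5·3.55e-07 = 1 + j0.01593.
Step 4 — H = 0.9997 - j0.01592.
Step 5 — Magnitude: |H| = 0.9999 (-0.0 dB); phase: φ = -0.9°.

|H| = 0.9999 (-0.0 dB), φ = -0.9°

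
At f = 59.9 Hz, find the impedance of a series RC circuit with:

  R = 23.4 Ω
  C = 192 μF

Step 1 — Angular frequency: ω = 2π·f = 2π·59.9 = 376.4 rad/s.
Step 2 — Component impedances:
  R: Z = R = 23.4 Ω
  C: Z = 1/(jωC) = -j/(ω·C) = 0 - j13.84 Ω
Step 3 — Series combination: Z_total = R + C = 23.4 - j13.84 Ω = 27.19∠-30.6° Ω.

Z = 23.4 - j13.84 Ω = 27.19∠-30.6° Ω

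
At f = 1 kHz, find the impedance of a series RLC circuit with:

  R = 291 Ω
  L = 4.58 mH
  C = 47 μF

Step 1 — Angular frequency: ω = 2π·f = 2π·1000 = 6283 rad/s.
Step 2 — Component impedances:
  R: Z = R = 291 Ω
  L: Z = jωL = j·6283·0.00458 = 0 + j28.78 Ω
  C: Z = 1/(jωC) = -j/(ω·C) = 0 - j3.386 Ω
Step 3 — Series combination: Z_total = R + L + C = 291 + j25.39 Ω = 292.1∠5.0° Ω.

Z = 291 + j25.39 Ω = 292.1∠5.0° Ω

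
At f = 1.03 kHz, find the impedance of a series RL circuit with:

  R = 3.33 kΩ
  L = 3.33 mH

Step 1 — Angular frequency: ω = 2π·f = 2π·1030 = 6472 rad/s.
Step 2 — Component impedances:
  R: Z = R = 3330 Ω
  L: Z = jωL = j·6472·0.00333 = 0 + j21.55 Ω
Step 3 — Series combination: Z_total = R + L = 3330 + j21.55 Ω = 3330∠0.4° Ω.

Z = 3330 + j21.55 Ω = 3330∠0.4° Ω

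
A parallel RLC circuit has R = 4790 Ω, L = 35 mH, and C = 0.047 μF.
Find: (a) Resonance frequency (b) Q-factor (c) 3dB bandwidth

Step 1 — Resonance: ω₀ = 1/√(LC) = 1/√(0.035·4.7e-08) = 2.466e+04 rad/s.
Step 2 — f₀ = ω₀/(2π) = 3924 Hz.
Step 3 — Parallel Q: Q = R/(ω₀L) = 4790/(2.466e+04·0.035) = 5.551.
Step 4 — Bandwidth: Δω = ω₀/Q = 4442 rad/s; BW = Δω/(2π) = 706.9 Hz.

(a) f₀ = 3924 Hz  (b) Q = 5.551  (c) BW = 706.9 Hz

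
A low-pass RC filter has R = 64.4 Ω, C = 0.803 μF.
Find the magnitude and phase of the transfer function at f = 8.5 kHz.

Step 1 — Angular frequency: ω = 2π·8500 = 5.341e+04 rad/s.
Step 2 — Transfer function: H(jω) = 1/(1 + jωRC).
Step 3 — Denominator: 1 + jωRC = 1 + j·5.341e+04·64.4·8.03e-07 = 1 + j2.762.
Step 4 — H = 0.1159 - j0.3201.
Step 5 — Magnitude: |H| = 0.3404 (-9.4 dB); phase: φ = -70.1°.

|H| = 0.3404 (-9.4 dB), φ = -70.1°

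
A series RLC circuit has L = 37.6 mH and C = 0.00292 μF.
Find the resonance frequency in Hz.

Step 1 — Resonance condition Im(Z)=0 gives ω₀ = 1/√(LC).
Step 2 — ω₀ = 1/√(0.0376·2.92e-09) = 9.544e+04 rad/s.
Step 3 — f₀ = ω₀/(2π) = 1.519e+04 Hz.

f₀ = 1.519e+04 Hz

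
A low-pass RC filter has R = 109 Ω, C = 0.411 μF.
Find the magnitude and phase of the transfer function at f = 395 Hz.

Step 1 — Angular frequency: ω = 2π·395 = 2482 rad/s.
Step 2 — Transfer function: H(jω) = 1/(1 + jωRC).
Step 3 — Denominator: 1 + jωRC = 1 + j·2482·109·4.11e-07 = 1 + j0.1112.
Step 4 — H = 0.9878 - j0.1098.
Step 5 — Magnitude: |H| = 0.9939 (-0.1 dB); phase: φ = -6.3°.

|H| = 0.9939 (-0.1 dB), φ = -6.3°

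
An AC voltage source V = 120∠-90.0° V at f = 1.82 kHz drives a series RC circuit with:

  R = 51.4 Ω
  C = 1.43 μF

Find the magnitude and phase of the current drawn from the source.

Step 1 — Angular frequency: ω = 2π·f = 2π·1820 = 1.144e+04 rad/s.
Step 2 — Component impedances:
  R: Z = R = 51.4 Ω
  C: Z = 1/(jωC) = -j/(ω·C) = 0 - j61.15 Ω
Step 3 — Series combination: Z_total = R + C = 51.4 - j61.15 Ω = 79.88∠-50.0° Ω.
Step 4 — Source phasor: V = 120∠-90.0° V = 0 - j120 V.
Step 5 — Ohm's law: I = V / Z_total = (0 - j120) / (51.4 - j61.15) = 1.15 - j0.9665 A.
Step 6 — Convert to polar: |I| = 1.502 A, ∠I = -40.0°.

I = 1.502∠-40.0° A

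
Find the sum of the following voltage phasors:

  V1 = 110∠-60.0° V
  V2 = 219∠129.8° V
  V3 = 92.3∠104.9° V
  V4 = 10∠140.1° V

Step 1 — Convert each phasor to rectangular form:
  V1 = 110·(cos(-60.0°) + j·sin(-60.0°)) = 55 - j95.26 V
  V2 = 219·(cos(129.8°) + j·sin(129.8°)) = -140.2 + j168.3 V
  V3 = 92.3·(cos(104.9°) + j·sin(104.9°)) = -23.73 + j89.2 V
  V4 = 10·(cos(140.1°) + j·sin(140.1°)) = -7.672 + j6.414 V
Step 2 — Sum components: V_total = -116.6 + j168.6 V.
Step 3 — Convert to polar: |V_total| = 205 V, ∠V_total = 124.7°.

V_total = 205∠124.7° V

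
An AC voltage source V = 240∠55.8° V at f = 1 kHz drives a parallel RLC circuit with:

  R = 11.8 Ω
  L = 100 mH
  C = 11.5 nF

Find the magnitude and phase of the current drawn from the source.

Step 1 — Angular frequency: ω = 2π·f = 2π·1000 = 6283 rad/s.
Step 2 — Component impedances:
  R: Z = R = 11.8 Ω
  L: Z = jωL = j·6283·0.1 = 0 + j628.3 Ω
  C: Z = 1/(jωC) = -j/(ω·C) = 0 - j1.384e+04 Ω
Step 3 — Parallel combination: 1/Z_total = 1/R + 1/L + 1/C; Z_total = 11.8 + j0.2115 Ω = 11.8∠1.0° Ω.
Step 4 — Source phasor: V = 240∠55.8° V = 134.9 + j198.5 V.
Step 5 — Ohm's law: I = V / Z_total = (134.9 + j198.5) / (11.8 + j0.2115) = 11.73 + j16.62 A.
Step 6 — Convert to polar: |I| = 20.34 A, ∠I = 54.8°.

I = 20.34∠54.8° A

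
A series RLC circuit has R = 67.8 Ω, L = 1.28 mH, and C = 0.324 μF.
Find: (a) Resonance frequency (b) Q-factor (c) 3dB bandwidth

Step 1 — Resonance condition Im(Z)=0 gives ω₀ = 1/√(LC).
Step 2 — ω₀ = 1/√(0.00128·3.24e-07) = 4.91e+04 rad/s.
Step 3 — f₀ = ω₀/(2π) = 7815 Hz.
Step 4 — Series Q: Q = ω₀L/R = 4.91e+04·0.00128/67.8 = 0.927.
Step 5 — 3dB bandwidth: Δω = ω₀/Q = 5.297e+04 rad/s; BW = Δω/(2π) = 8430 Hz.

(a) f₀ = 7815 Hz  (b) Q = 0.927  (c) BW = 8430 Hz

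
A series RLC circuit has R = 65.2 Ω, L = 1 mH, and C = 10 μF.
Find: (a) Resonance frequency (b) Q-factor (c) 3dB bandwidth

Step 1 — Resonance: ω₀ = 1/√(LC) = 1/√(0.001·1e-05) = 1e+04 rad/s.
Step 2 — f₀ = ω₀/(2π) = 1592 Hz.
Step 3 — Series Q: Q = ω₀L/R = 1e+04·0.001/65.2 = 0.1534.
Step 4 — Bandwidth: Δω = ω₀/Q = 6.52e+04 rad/s; BW = Δω/(2π) = 1.038e+04 Hz.

(a) f₀ = 1592 Hz  (b) Q = 0.1534  (c) BW = 1.038e+04 Hz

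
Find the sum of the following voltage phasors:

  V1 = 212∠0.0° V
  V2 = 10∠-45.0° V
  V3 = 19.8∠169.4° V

Step 1 — Convert each phasor to rectangular form:
  V1 = 212·(cos(0.0°) + j·sin(0.0°)) = 212 V
  V2 = 10·(cos(-45.0°) + j·sin(-45.0°)) = 7.071 - j7.071 V
  V3 = 19.8·(cos(169.4°) + j·sin(169.4°)) = -19.46 + j3.642 V
Step 2 — Sum components: V_total = 199.6 - j3.429 V.
Step 3 — Convert to polar: |V_total| = 199.6 V, ∠V_total = -1.0°.

V_total = 199.6∠-1.0° V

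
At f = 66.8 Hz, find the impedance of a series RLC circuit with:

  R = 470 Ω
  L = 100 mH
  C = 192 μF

Step 1 — Angular frequency: ω = 2π·f = 2π·66.8 = 419.7 rad/s.
Step 2 — Component impedances:
  R: Z = R = 470 Ω
  L: Z = jωL = j·419.7·0.1 = 0 + j41.97 Ω
  C: Z = 1/(jωC) = -j/(ω·C) = 0 - j12.41 Ω
Step 3 — Series combination: Z_total = R + L + C = 470 + j29.56 Ω = 470.9∠3.6° Ω.

Z = 470 + j29.56 Ω = 470.9∠3.6° Ω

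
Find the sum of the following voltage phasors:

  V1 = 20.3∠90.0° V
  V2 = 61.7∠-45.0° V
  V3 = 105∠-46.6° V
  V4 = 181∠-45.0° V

Step 1 — Convert each phasor to rectangular form:
  V1 = 20.3·(cos(90.0°) + j·sin(90.0°)) = 0 + j20.3 V
  V2 = 61.7·(cos(-45.0°) + j·sin(-45.0°)) = 43.63 - j43.63 V
  V3 = 105·(cos(-46.6°) + j·sin(-46.6°)) = 72.14 - j76.29 V
  V4 = 181·(cos(-45.0°) + j·sin(-45.0°)) = 128 - j128 V
Step 2 — Sum components: V_total = 243.8 - j227.6 V.
Step 3 — Convert to polar: |V_total| = 333.5 V, ∠V_total = -43.0°.

V_total = 333.5∠-43.0° V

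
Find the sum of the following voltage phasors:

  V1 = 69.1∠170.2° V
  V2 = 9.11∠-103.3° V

Step 1 — Convert each phasor to rectangular form:
  V1 = 69.1·(cos(170.2°) + j·sin(170.2°)) = -68.09 + j11.76 V
  V2 = 9.11·(cos(-103.3°) + j·sin(-103.3°)) = -2.096 - j8.866 V
Step 2 — Sum components: V_total = -70.19 + j2.896 V.
Step 3 — Convert to polar: |V_total| = 70.25 V, ∠V_total = 177.6°.

V_total = 70.25∠177.6° V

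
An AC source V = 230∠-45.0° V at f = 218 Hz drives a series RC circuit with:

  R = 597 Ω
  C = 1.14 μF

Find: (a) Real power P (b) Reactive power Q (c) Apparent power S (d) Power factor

Step 1 — Angular frequency: ω = 2π·f = 2π·218 = 1370 rad/s.
Step 2 — Component impedances:
  R: Z = R = 597 Ω
  C: Z = 1/(jωC) = -j/(ω·C) = 0 - j640.4 Ω
Step 3 — Series combination: Z_total = R + C = 597 - j640.4 Ω = 875.5∠-47.0° Ω.
Step 4 — Source phasor: V = 230∠-45.0° V = 162.6 - j162.6 V.
Step 5 — Current: I = V / Z = 0.2625 + j0.00921 A = 0.2627∠2.0° A.
Step 6 — Complex power: S = V·I* = 41.2 - j44.2 VA.
Step 7 — Real power: P = Re(S) = 41.2 W.
Step 8 — Reactive power: Q = Im(S) = -44.2 VAR.
Step 9 — Apparent power: |S| = 60.42 VA.
Step 10 — Power factor: PF = P/|S| = 0.6819 (leading).

(a) P = 41.2 W  (b) Q = -44.2 VAR  (c) S = 60.42 VA  (d) PF = 0.6819 (leading)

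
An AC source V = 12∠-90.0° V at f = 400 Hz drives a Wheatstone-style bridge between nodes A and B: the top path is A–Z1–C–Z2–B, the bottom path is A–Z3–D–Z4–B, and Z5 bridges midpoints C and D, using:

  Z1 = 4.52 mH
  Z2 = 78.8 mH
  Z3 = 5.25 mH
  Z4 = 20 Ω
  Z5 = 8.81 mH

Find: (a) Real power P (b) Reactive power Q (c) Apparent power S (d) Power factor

Step 1 — Angular frequency: ω = 2π·f = 2π·400 = 2513 rad/s.
Step 2 — Component impedances:
  Z1: Z = jωL = j·2513·0.00452 = 0 + j11.36 Ω
  Z2: Z = jωL = j·2513·0.0788 = 0 + j198 Ω
  Z3: Z = jωL = j·2513·0.00525 = 0 + j13.19 Ω
  Z4: Z = R = 20 Ω
  Z5: Z = jωL = j·2513·0.00881 = 0 + j22.14 Ω
Step 3 — Bridge requires nodal analysis (the Z5 bridge couples midpoints C and D, so the two paths cannot be reduced to a simple series/parallel combination). Setting node B to ground and injecting 1 A at node A, the 3-node admittance system at A, C, D solves to V_A = Z_AB = 18.65 + j11.06 Ω = 21.69∠30.7° Ω.
Step 4 — Source phasor: V = 12∠-90.0° V = 0 - j12 V.
Step 5 — Current: I = V / Z = -0.2822 - j0.476 A = 0.5533∠-120.7° A.
Step 6 — Complex power: S = V·I* = 5.712 + j3.386 VA.
Step 7 — Real power: P = Re(S) = 5.712 W.
Step 8 — Reactive power: Q = Im(S) = 3.386 VAR.
Step 9 — Apparent power: |S| = 6.64 VA.
Step 10 — Power factor: PF = P/|S| = 0.8602 (lagging).

(a) P = 5.712 W  (b) Q = 3.386 VAR  (c) S = 6.64 VA  (d) PF = 0.8602 (lagging)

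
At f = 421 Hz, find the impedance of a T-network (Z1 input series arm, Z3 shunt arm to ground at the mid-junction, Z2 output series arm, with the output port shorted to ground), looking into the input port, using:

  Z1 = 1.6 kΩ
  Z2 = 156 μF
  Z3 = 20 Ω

Step 1 — Angular frequency: ω = 2π·f = 2π·421 = 2645 rad/s.
Step 2 — Component impedances:
  Z1: Z = R = 1600 Ω
  Z2: Z = 1/(jωC) = -j/(ω·C) = 0 - j2.423 Ω
  Z3: Z = R = 20 Ω
Step 3 — With the output port shorted to ground, the output series arm Z2 runs from the junction to ground; the shunt arm Z3 also runs from the junction to ground. They appear in parallel: Z3 || Z2 = 0.2894 - j2.388 Ω.
Step 4 — Series with input arm Z1: Z_in = Z1 + (Z3 || Z2) = 1600 - j2.388 Ω = 1600∠-0.1° Ω.

Z = 1600 - j2.388 Ω = 1600∠-0.1° Ω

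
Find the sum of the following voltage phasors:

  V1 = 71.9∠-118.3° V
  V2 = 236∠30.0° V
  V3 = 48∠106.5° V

Step 1 — Convert each phasor to rectangular form:
  V1 = 71.9·(cos(-118.3°) + j·sin(-118.3°)) = -34.09 - j63.31 V
  V2 = 236·(cos(30.0°) + j·sin(30.0°)) = 204.4 + j118 V
  V3 = 48·(cos(106.5°) + j·sin(106.5°)) = -13.63 + j46.02 V
Step 2 — Sum components: V_total = 156.7 + j100.7 V.
Step 3 — Convert to polar: |V_total| = 186.2 V, ∠V_total = 32.7°.

V_total = 186.2∠32.7° V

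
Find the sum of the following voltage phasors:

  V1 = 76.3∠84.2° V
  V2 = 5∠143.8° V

Step 1 — Convert each phasor to rectangular form:
  V1 = 76.3·(cos(84.2°) + j·sin(84.2°)) = 7.711 + j75.91 V
  V2 = 5·(cos(143.8°) + j·sin(143.8°)) = -4.035 + j2.953 V
Step 2 — Sum components: V_total = 3.676 + j78.86 V.
Step 3 — Convert to polar: |V_total| = 78.95 V, ∠V_total = 87.3°.

V_total = 78.95∠87.3° V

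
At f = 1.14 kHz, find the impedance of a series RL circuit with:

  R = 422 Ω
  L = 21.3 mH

Step 1 — Angular frequency: ω = 2π·f = 2π·1140 = 7163 rad/s.
Step 2 — Component impedances:
  R: Z = R = 422 Ω
  L: Z = jωL = j·7163·0.0213 = 0 + j152.6 Ω
Step 3 — Series combination: Z_total = R + L = 422 + j152.6 Ω = 448.7∠19.9° Ω.

Z = 422 + j152.6 Ω = 448.7∠19.9° Ω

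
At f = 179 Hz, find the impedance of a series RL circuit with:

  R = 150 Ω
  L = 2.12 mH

Step 1 — Angular frequency: ω = 2π·f = 2π·179 = 1125 rad/s.
Step 2 — Component impedances:
  R: Z = R = 150 Ω
  L: Z = jωL = j·1125·0.00212 = 0 + j2.384 Ω
Step 3 — Series combination: Z_total = R + L = 150 + j2.384 Ω = 150∠0.9° Ω.

Z = 150 + j2.384 Ω = 150∠0.9° Ω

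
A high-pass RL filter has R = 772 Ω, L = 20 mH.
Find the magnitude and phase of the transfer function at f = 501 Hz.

Step 1 — Angular frequency: ω = 2π·501 = 3148 rad/s.
Step 2 — Transfer function: H(jω) = jωL/(R + jωL).
Step 3 — Numerator jωL = j·62.96; denominator R + jωL = 772 + j62.96.
Step 4 — H = 0.006607 + j0.08101.
Step 5 — Magnitude: |H| = 0.08128 (-21.8 dB); phase: φ = 85.3°.

|H| = 0.08128 (-21.8 dB), φ = 85.3°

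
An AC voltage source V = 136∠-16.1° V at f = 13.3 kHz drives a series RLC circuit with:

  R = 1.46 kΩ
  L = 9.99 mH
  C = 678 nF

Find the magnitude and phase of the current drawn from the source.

Step 1 — Angular frequency: ω = 2π·f = 2π·1.33e+04 = 8.357e+04 rad/s.
Step 2 — Component impedances:
  R: Z = R = 1460 Ω
  L: Z = jωL = j·8.357e+04·0.00999 = 0 + j834.8 Ω
  C: Z = 1/(jωC) = -j/(ω·C) = 0 - j17.65 Ω
Step 3 — Series combination: Z_total = R + L + C = 1460 + j817.2 Ω = 1673∠29.2° Ω.
Step 4 — Source phasor: V = 136∠-16.1° V = 130.7 - j37.71 V.
Step 5 — Ohm's law: I = V / Z_total = (130.7 - j37.71) / (1460 + j817.2) = 0.05714 - j0.05781 A.
Step 6 — Convert to polar: |I| = 0.08128 A, ∠I = -45.3°.

I = 0.08128∠-45.3° A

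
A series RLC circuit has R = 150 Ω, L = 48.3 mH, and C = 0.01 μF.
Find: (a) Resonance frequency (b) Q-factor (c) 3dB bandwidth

Step 1 — Resonance: ω₀ = 1/√(LC) = 1/√(0.0483·1e-08) = 4.55e+04 rad/s.
Step 2 — f₀ = ω₀/(2π) = 7242 Hz.
Step 3 — Series Q: Q = ω₀L/R = 4.55e+04·0.0483/150 = 14.65.
Step 4 — Bandwidth: Δω = ω₀/Q = 3106 rad/s; BW = Δω/(2π) = 494.3 Hz.

(a) f₀ = 7242 Hz  (b) Q = 14.65  (c) BW = 494.3 Hz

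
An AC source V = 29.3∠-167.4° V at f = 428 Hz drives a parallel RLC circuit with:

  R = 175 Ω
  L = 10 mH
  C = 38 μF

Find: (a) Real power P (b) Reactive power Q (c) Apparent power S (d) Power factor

Step 1 — Angular frequency: ω = 2π·f = 2π·428 = 2689 rad/s.
Step 2 — Component impedances:
  R: Z = R = 175 Ω
  L: Z = jωL = j·2689·0.01 = 0 + j26.89 Ω
  C: Z = 1/(jωC) = -j/(ω·C) = 0 - j9.786 Ω
Step 3 — Parallel combination: 1/Z_total = 1/R + 1/L + 1/C; Z_total = 1.342 - j15.27 Ω = 15.32∠-85.0° Ω.
Step 4 — Source phasor: V = 29.3∠-167.4° V = -28.59 - j6.392 V.
Step 5 — Current: I = V / Z = 0.2521 - j1.895 A = 1.912∠-82.4° A.
Step 6 — Complex power: S = V·I* = 4.906 - j55.81 VA.
Step 7 — Real power: P = Re(S) = 4.906 W.
Step 8 — Reactive power: Q = Im(S) = -55.81 VAR.
Step 9 — Apparent power: |S| = 56.02 VA.
Step 10 — Power factor: PF = P/|S| = 0.08757 (leading).

(a) P = 4.906 W  (b) Q = -55.81 VAR  (c) S = 56.02 VA  (d) PF = 0.08757 (leading)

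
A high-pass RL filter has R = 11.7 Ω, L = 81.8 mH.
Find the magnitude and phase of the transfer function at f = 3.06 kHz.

Step 1 — Angular frequency: ω = 2π·3060 = 1.923e+04 rad/s.
Step 2 — Transfer function: H(jω) = jωL/(R + jωL).
Step 3 — Numerator jωL = j·1573; denominator R + jωL = 11.7 + j1573.
Step 4 — H = 0.9999 + j0.007439.
Step 5 — Magnitude: |H| = 1 (-0.0 dB); phase: φ = 0.4°.

|H| = 1 (-0.0 dB), φ = 0.4°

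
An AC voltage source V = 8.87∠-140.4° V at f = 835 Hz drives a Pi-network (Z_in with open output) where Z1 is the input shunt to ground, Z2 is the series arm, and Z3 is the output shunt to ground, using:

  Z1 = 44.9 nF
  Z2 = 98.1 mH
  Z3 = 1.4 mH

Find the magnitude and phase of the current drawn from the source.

Step 1 — Angular frequency: ω = 2π·f = 2π·835 = 5246 rad/s.
Step 2 — Component impedances:
  Z1: Z = 1/(jωC) = -j/(ω·C) = 0 - j4245 Ω
  Z2: Z = jωL = j·5246·0.0981 = 0 + j514.7 Ω
  Z3: Z = jωL = j·5246·0.0014 = 0 + j7.345 Ω
Step 3 — With open output, the series arm Z2 and the output shunt Z3 appear in series to ground: Z2 + Z3 = 0 + j522 Ω.
Step 4 — Parallel with input shunt Z1: Z_in = Z1 || (Z2 + Z3) = 0 + j595.2 Ω = 595.2∠90.0° Ω.
Step 5 — Source phasor: V = 8.87∠-140.4° V = -6.834 - j5.654 V.
Step 6 — Ohm's law: I = V / Z_total = (-6.834 - j5.654) / (0 + j595.2) = -0.009499 + j0.01148 A.
Step 7 — Convert to polar: |I| = 0.0149 A, ∠I = 129.6°.

I = 0.0149∠129.6° A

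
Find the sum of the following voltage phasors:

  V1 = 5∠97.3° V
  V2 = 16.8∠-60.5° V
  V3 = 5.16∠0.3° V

Step 1 — Convert each phasor to rectangular form:
  V1 = 5·(cos(97.3°) + j·sin(97.3°)) = -0.6353 + j4.959 V
  V2 = 16.8·(cos(-60.5°) + j·sin(-60.5°)) = 8.273 - j14.62 V
  V3 = 5.16·(cos(0.3°) + j·sin(0.3°)) = 5.16 + j0.02702 V
Step 2 — Sum components: V_total = 12.8 - j9.635 V.
Step 3 — Convert to polar: |V_total| = 16.02 V, ∠V_total = -37.0°.

V_total = 16.02∠-37.0° V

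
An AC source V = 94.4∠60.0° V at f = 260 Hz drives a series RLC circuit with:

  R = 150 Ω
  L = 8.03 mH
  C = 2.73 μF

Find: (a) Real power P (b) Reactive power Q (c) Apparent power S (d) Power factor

Step 1 — Angular frequency: ω = 2π·f = 2π·260 = 1634 rad/s.
Step 2 — Component impedances:
  R: Z = R = 150 Ω
  L: Z = jωL = j·1634·0.00803 = 0 + j13.12 Ω
  C: Z = 1/(jωC) = -j/(ω·C) = 0 - j224.2 Ω
Step 3 — Series combination: Z_total = R + L + C = 150 - j211.1 Ω = 259∠-54.6° Ω.
Step 4 — Source phasor: V = 94.4∠60.0° V = 47.2 + j81.75 V.
Step 5 — Current: I = V / Z = -0.1518 + j0.3314 A = 0.3645∠114.6° A.
Step 6 — Complex power: S = V·I* = 19.93 - j28.05 VA.
Step 7 — Real power: P = Re(S) = 19.93 W.
Step 8 — Reactive power: Q = Im(S) = -28.05 VAR.
Step 9 — Apparent power: |S| = 34.41 VA.
Step 10 — Power factor: PF = P/|S| = 0.5792 (leading).

(a) P = 19.93 W  (b) Q = -28.05 VAR  (c) S = 34.41 VA  (d) PF = 0.5792 (leading)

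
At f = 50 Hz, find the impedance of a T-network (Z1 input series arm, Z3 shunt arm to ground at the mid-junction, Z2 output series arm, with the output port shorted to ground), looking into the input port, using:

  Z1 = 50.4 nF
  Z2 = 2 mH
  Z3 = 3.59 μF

Step 1 — Angular frequency: ω = 2π·f = 2π·50 = 314.2 rad/s.
Step 2 — Component impedances:
  Z1: Z = 1/(jωC) = -j/(ω·C) = 0 - j6.316e+04 Ω
  Z2: Z = jωL = j·314.2·0.002 = 0 + j0.6283 Ω
  Z3: Z = 1/(jωC) = -j/(ω·C) = 0 - j886.7 Ω
Step 3 — With the output port shorted to ground, the output series arm Z2 runs from the junction to ground; the shunt arm Z3 also runs from the junction to ground. They appear in parallel: Z3 || Z2 = 0 + j0.6288 Ω.
Step 4 — Series with input arm Z1: Z_in = Z1 + (Z3 || Z2) = 0 - j6.316e+04 Ω = 6.316e+04∠-90.0° Ω.

Z = 0 - j6.316e+04 Ω = 6.316e+04∠-90.0° Ω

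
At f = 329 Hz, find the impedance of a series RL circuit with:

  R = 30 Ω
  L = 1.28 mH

Step 1 — Angular frequency: ω = 2π·f = 2π·329 = 2067 rad/s.
Step 2 — Component impedances:
  R: Z = R = 30 Ω
  L: Z = jωL = j·2067·0.00128 = 0 + j2.646 Ω
Step 3 — Series combination: Z_total = R + L = 30 + j2.646 Ω = 30.12∠5.0° Ω.

Z = 30 + j2.646 Ω = 30.12∠5.0° Ω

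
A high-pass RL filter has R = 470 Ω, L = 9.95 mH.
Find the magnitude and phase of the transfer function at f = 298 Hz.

Step 1 — Angular frequency: ω = 2π·298 = 1872 rad/s.
Step 2 — Transfer function: H(jω) = jωL/(R + jωL).
Step 3 — Numerator jωL = j·18.63; denominator R + jωL = 470 + j18.63.
Step 4 — H = 0.001569 + j0.03958.
Step 5 — Magnitude: |H| = 0.03961 (-28.0 dB); phase: φ = 87.7°.

|H| = 0.03961 (-28.0 dB), φ = 87.7°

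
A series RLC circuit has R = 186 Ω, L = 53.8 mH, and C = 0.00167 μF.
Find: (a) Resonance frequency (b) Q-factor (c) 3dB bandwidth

Step 1 — Resonance: ω₀ = 1/√(LC) = 1/√(0.0538·1.67e-09) = 1.055e+05 rad/s.
Step 2 — f₀ = ω₀/(2π) = 1.679e+04 Hz.
Step 3 — Series Q: Q = ω₀L/R = 1.055e+05·0.0538/186 = 30.52.
Step 4 — Bandwidth: Δω = ω₀/Q = 3457 rad/s; BW = Δω/(2π) = 550.2 Hz.

(a) f₀ = 1.679e+04 Hz  (b) Q = 30.52  (c) BW = 550.2 Hz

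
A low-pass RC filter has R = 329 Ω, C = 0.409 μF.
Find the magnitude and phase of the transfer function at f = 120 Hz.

Step 1 — Angular frequency: ω = 2π·120 = 754 rad/s.
Step 2 — Transfer function: H(jω) = 1/(1 + jωRC).
Step 3 — Denominator: 1 + jωRC = 1 + j·754·329·4.09e-07 = 1 + j0.1015.
Step 4 — H = 0.9898 - j0.1004.
Step 5 — Magnitude: |H| = 0.9949 (-0.0 dB); phase: φ = -5.8°.

|H| = 0.9949 (-0.0 dB), φ = -5.8°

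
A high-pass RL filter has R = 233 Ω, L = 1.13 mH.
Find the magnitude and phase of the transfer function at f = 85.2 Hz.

Step 1 — Angular frequency: ω = 2π·85.2 = 535.3 rad/s.
Step 2 — Transfer function: H(jω) = jωL/(R + jωL).
Step 3 — Numerator jωL = j·0.6049; denominator R + jωL = 233 + j0.6049.
Step 4 — H = 6.74e-06 + j0.002596.
Step 5 — Magnitude: |H| = 0.002596 (-51.7 dB); phase: φ = 89.9°.

|H| = 0.002596 (-51.7 dB), φ = 89.9°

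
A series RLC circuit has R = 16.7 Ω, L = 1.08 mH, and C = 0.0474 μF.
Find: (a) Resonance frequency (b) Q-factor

Step 1 — Resonance condition Im(Z)=0 gives ω₀ = 1/√(LC).
Step 2 — ω₀ = 1/√(0.00108·4.74e-08) = 1.398e+05 rad/s.
Step 3 — f₀ = ω₀/(2π) = 2.224e+04 Hz.
Step 4 — Series Q: Q = ω₀L/R = 1.398e+05·0.00108/16.7 = 9.039.

(a) f₀ = 2.224e+04 Hz  (b) Q = 9.039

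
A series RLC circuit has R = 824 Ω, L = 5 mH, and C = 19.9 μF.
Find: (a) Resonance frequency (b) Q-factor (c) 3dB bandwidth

Step 1 — Resonance: ω₀ = 1/√(LC) = 1/√(0.005·1.99e-05) = 3170 rad/s.
Step 2 — f₀ = ω₀/(2π) = 504.6 Hz.
Step 3 — Series Q: Q = ω₀L/R = 3170·0.005/824 = 0.01924.
Step 4 — Bandwidth: Δω = ω₀/Q = 1.648e+05 rad/s; BW = Δω/(2π) = 2.623e+04 Hz.

(a) f₀ = 504.6 Hz  (b) Q = 0.01924  (c) BW = 2.623e+04 Hz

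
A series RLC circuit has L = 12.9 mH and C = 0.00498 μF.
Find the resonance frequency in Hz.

Step 1 — Resonance condition Im(Z)=0 gives ω₀ = 1/√(LC).
Step 2 — ω₀ = 1/√(0.0129·4.98e-09) = 1.248e+05 rad/s.
Step 3 — f₀ = ω₀/(2π) = 1.986e+04 Hz.

f₀ = 1.986e+04 Hz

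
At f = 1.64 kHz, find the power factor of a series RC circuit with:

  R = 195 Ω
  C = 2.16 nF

Step 1 — Angular frequency: ω = 2π·f = 2π·1640 = 1.03e+04 rad/s.
Step 2 — Component impedances:
  R: Z = R = 195 Ω
  C: Z = 1/(jωC) = -j/(ω·C) = 0 - j4.493e+04 Ω
Step 3 — Series combination: Z_total = R + C = 195 - j4.493e+04 Ω = 4.493e+04∠-89.8° Ω.
Step 4 — Power factor: PF = cos(φ) = Re(Z)/|Z| = 195/4.493e+04 = 0.00434.
Step 5 — Type: Im(Z) = -4.493e+04 ⇒ leading (phase φ = -89.8°).

PF = 0.00434 (leading, φ = -89.8°)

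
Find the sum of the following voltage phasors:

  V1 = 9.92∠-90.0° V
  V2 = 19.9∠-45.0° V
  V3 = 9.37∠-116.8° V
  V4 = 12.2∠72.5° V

Step 1 — Convert each phasor to rectangular form:
  V1 = 9.92·(cos(-90.0°) + j·sin(-90.0°)) = 0 - j9.92 V
  V2 = 19.9·(cos(-45.0°) + j·sin(-45.0°)) = 14.07 - j14.07 V
  V3 = 9.37·(cos(-116.8°) + j·sin(-116.8°)) = -4.225 - j8.364 V
  V4 = 12.2·(cos(72.5°) + j·sin(72.5°)) = 3.669 + j11.64 V
Step 2 — Sum components: V_total = 13.52 - j20.72 V.
Step 3 — Convert to polar: |V_total| = 24.74 V, ∠V_total = -56.9°.

V_total = 24.74∠-56.9° V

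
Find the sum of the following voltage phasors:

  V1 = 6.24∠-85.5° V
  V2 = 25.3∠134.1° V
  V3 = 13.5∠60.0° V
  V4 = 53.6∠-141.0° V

Step 1 — Convert each phasor to rectangular form:
  V1 = 6.24·(cos(-85.5°) + j·sin(-85.5°)) = 0.4896 - j6.221 V
  V2 = 25.3·(cos(134.1°) + j·sin(134.1°)) = -17.61 + j18.17 V
  V3 = 13.5·(cos(60.0°) + j·sin(60.0°)) = 6.75 + j11.69 V
  V4 = 53.6·(cos(-141.0°) + j·sin(-141.0°)) = -41.66 - j33.73 V
Step 2 — Sum components: V_total = -52.02 - j10.09 V.
Step 3 — Convert to polar: |V_total| = 52.99 V, ∠V_total = -169.0°.

V_total = 52.99∠-169.0° V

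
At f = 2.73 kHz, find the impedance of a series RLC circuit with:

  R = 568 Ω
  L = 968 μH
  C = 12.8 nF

Step 1 — Angular frequency: ω = 2π·f = 2π·2730 = 1.715e+04 rad/s.
Step 2 — Component impedances:
  R: Z = R = 568 Ω
  L: Z = jωL = j·1.715e+04·0.000968 = 0 + j16.6 Ω
  C: Z = 1/(jωC) = -j/(ω·C) = 0 - j4555 Ω
Step 3 — Series combination: Z_total = R + L + C = 568 - j4538 Ω = 4573∠-82.9° Ω.

Z = 568 - j4538 Ω = 4573∠-82.9° Ω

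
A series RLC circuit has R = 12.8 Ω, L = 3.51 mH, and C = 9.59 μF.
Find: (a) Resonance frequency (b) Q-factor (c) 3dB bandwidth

Step 1 — Resonance: ω₀ = 1/√(LC) = 1/√(0.00351·9.59e-06) = 5451 rad/s.
Step 2 — f₀ = ω₀/(2π) = 867.5 Hz.
Step 3 — Series Q: Q = ω₀L/R = 5451·0.00351/12.8 = 1.495.
Step 4 — Bandwidth: Δω = ω₀/Q = 3647 rad/s; BW = Δω/(2π) = 580.4 Hz.

(a) f₀ = 867.5 Hz  (b) Q = 1.495  (c) BW = 580.4 Hz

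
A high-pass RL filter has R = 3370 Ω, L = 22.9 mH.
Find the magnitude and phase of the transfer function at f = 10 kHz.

Step 1 — Angular frequency: ω = 2π·1e+04 = 6.283e+04 rad/s.
Step 2 — Transfer function: H(jω) = jωL/(R + jωL).
Step 3 — Numerator jωL = j·1439; denominator R + jωL = 3370 + j1439.
Step 4 — H = 0.1542 + j0.3611.
Step 5 — Magnitude: |H| = 0.3927 (-8.1 dB); phase: φ = 66.9°.

|H| = 0.3927 (-8.1 dB), φ = 66.9°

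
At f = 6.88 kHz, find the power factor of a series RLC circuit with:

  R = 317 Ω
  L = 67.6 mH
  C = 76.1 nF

Step 1 — Angular frequency: ω = 2π·f = 2π·6880 = 4.323e+04 rad/s.
Step 2 — Component impedances:
  R: Z = R = 317 Ω
  L: Z = jωL = j·4.323e+04·0.0676 = 0 + j2922 Ω
  C: Z = 1/(jωC) = -j/(ω·C) = 0 - j304 Ω
Step 3 — Series combination: Z_total = R + L + C = 317 + j2618 Ω = 2637∠83.1° Ω.
Step 4 — Power factor: PF = cos(φ) = Re(Z)/|Z| = 317/2637 = 0.1202.
Step 5 — Type: Im(Z) = 2618 ⇒ lagging (phase φ = 83.1°).

PF = 0.1202 (lagging, φ = 83.1°)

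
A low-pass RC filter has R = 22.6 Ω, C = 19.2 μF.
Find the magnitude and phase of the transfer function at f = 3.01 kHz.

Step 1 — Angular frequency: ω = 2π·3010 = 1.891e+04 rad/s.
Step 2 — Transfer function: H(jω) = 1/(1 + jωRC).
Step 3 — Denominator: 1 + jωRC = 1 + j·1.891e+04·22.6·1.92e-05 = 1 + j8.206.
Step 4 — H = 0.01463 - j0.1201.
Step 5 — Magnitude: |H| = 0.121 (-18.3 dB); phase: φ = -83.1°.

|H| = 0.121 (-18.3 dB), φ = -83.1°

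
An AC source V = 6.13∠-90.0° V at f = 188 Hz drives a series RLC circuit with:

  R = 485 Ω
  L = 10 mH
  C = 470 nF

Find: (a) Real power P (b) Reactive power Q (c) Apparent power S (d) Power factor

Step 1 — Angular frequency: ω = 2π·f = 2π·188 = 1181 rad/s.
Step 2 — Component impedances:
  R: Z = R = 485 Ω
  L: Z = jωL = j·1181·0.01 = 0 + j11.81 Ω
  C: Z = 1/(jωC) = -j/(ω·C) = 0 - j1801 Ω
Step 3 — Series combination: Z_total = R + L + C = 485 - j1789 Ω = 1854∠-74.8° Ω.
Step 4 — Source phasor: V = 6.13∠-90.0° V = 0 - j6.13 V.
Step 5 — Current: I = V / Z = 0.003191 - j0.000865 A = 0.003306∠-15.2° A.
Step 6 — Complex power: S = V·I* = 0.005302 - j0.01956 VA.
Step 7 — Real power: P = Re(S) = 0.005302 W.
Step 8 — Reactive power: Q = Im(S) = -0.01956 VAR.
Step 9 — Apparent power: |S| = 0.02027 VA.
Step 10 — Power factor: PF = P/|S| = 0.2616 (leading).

(a) P = 0.005302 W  (b) Q = -0.01956 VAR  (c) S = 0.02027 VA  (d) PF = 0.2616 (leading)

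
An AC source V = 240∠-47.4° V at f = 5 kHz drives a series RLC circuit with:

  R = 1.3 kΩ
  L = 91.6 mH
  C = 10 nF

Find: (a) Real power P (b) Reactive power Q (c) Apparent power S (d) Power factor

Step 1 — Angular frequency: ω = 2π·f = 2π·5000 = 3.142e+04 rad/s.
Step 2 — Component impedances:
  R: Z = R = 1300 Ω
  L: Z = jωL = j·3.142e+04·0.0916 = 0 + j2878 Ω
  C: Z = 1/(jωC) = -j/(ω·C) = 0 - j3183 Ω
Step 3 — Series combination: Z_total = R + L + C = 1300 - j305.4 Ω = 1335∠-13.2° Ω.
Step 4 — Source phasor: V = 240∠-47.4° V = 162.5 - j176.7 V.
Step 5 — Current: I = V / Z = 0.1487 - j0.101 A = 0.1797∠-34.2° A.
Step 6 — Complex power: S = V·I* = 41.99 - j9.864 VA.
Step 7 — Real power: P = Re(S) = 41.99 W.
Step 8 — Reactive power: Q = Im(S) = -9.864 VAR.
Step 9 — Apparent power: |S| = 43.13 VA.
Step 10 — Power factor: PF = P/|S| = 0.9735 (leading).

(a) P = 41.99 W  (b) Q = -9.864 VAR  (c) S = 43.13 VA  (d) PF = 0.9735 (leading)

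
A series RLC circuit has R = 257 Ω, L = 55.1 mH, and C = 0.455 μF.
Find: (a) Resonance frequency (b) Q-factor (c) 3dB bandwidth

Step 1 — Resonance condition Im(Z)=0 gives ω₀ = 1/√(LC).
Step 2 — ω₀ = 1/√(0.0551·4.55e-07) = 6316 rad/s.
Step 3 — f₀ = ω₀/(2π) = 1005 Hz.
Step 4 — Series Q: Q = ω₀L/R = 6316·0.0551/257 = 1.354.
Step 5 — 3dB bandwidth: Δω = ω₀/Q = 4664 rad/s; BW = Δω/(2π) = 742.3 Hz.

(a) f₀ = 1005 Hz  (b) Q = 1.354  (c) BW = 742.3 Hz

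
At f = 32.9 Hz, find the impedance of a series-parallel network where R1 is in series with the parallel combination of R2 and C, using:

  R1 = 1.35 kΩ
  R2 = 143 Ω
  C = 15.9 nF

Step 1 — Angular frequency: ω = 2π·f = 2π·32.9 = 206.7 rad/s.
Step 2 — Component impedances:
  R1: Z = R = 1350 Ω
  R2: Z = R = 143 Ω
  C: Z = 1/(jωC) = -j/(ω·C) = 0 - j3.042e+05 Ω
Step 3 — Parallel branch: R2 || C = 1/(1/R2 + 1/C) = 143 - j0.06721 Ω.
Step 4 — Series with R1: Z_total = R1 + (R2 || C) = 1493 - j0.06721 Ω = 1493∠-0.0° Ω.

Z = 1493 - j0.06721 Ω = 1493∠-0.0° Ω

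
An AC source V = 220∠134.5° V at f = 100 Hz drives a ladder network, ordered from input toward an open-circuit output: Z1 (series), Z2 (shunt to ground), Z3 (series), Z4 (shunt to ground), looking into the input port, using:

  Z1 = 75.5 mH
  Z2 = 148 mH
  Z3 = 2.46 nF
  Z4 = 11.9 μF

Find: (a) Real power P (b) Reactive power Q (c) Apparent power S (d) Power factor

Step 1 — Angular frequency: ω = 2π·f = 2π·100 = 628.3 rad/s.
Step 2 — Component impedances:
  Z1: Z = jωL = j·628.3·0.0755 = 0 + j47.44 Ω
  Z2: Z = jωL = j·628.3·0.148 = 0 + j92.99 Ω
  Z3: Z = 1/(jωC) = -j/(ω·C) = 0 - j6.47e+05 Ω
  Z4: Z = 1/(jωC) = -j/(ω·C) = 0 - j133.7 Ω
Step 3 — Ladder network (open output): work backward from the far end, alternating series and parallel combinations. Z_in = 0 + j140.4 Ω = 140.4∠90.0° Ω.
Step 4 — Source phasor: V = 220∠134.5° V = -154.2 + j156.9 V.
Step 5 — Current: I = V / Z = 1.117 + j1.098 A = 1.566∠44.5° A.
Step 6 — Complex power: S = V·I* = 0 + j344.6 VA.
Step 7 — Real power: P = Re(S) = 0 W.
Step 8 — Reactive power: Q = Im(S) = 344.6 VAR.
Step 9 — Apparent power: |S| = 344.6 VA.
Step 10 — Power factor: PF = P/|S| = 0 (lagging).

(a) P = 0 W  (b) Q = 344.6 VAR  (c) S = 344.6 VA  (d) PF = 0 (lagging)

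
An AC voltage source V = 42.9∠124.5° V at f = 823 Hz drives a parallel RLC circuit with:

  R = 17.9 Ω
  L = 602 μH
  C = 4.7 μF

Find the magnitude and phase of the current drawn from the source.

Step 1 — Angular frequency: ω = 2π·f = 2π·823 = 5171 rad/s.
Step 2 — Component impedances:
  R: Z = R = 17.9 Ω
  L: Z = jωL = j·5171·0.000602 = 0 + j3.113 Ω
  C: Z = 1/(jωC) = -j/(ω·C) = 0 - j41.15 Ω
Step 3 — Parallel combination: 1/Z_total = 1/R + 1/L + 1/C; Z_total = 0.612 + j3.253 Ω = 3.31∠79.3° Ω.
Step 4 — Source phasor: V = 42.9∠124.5° V = -24.3 + j35.36 V.
Step 5 — Ohm's law: I = V / Z_total = (-24.3 + j35.36) / (0.612 + j3.253) = 9.141 + j9.19 A.
Step 6 — Convert to polar: |I| = 12.96 A, ∠I = 45.2°.

I = 12.96∠45.2° A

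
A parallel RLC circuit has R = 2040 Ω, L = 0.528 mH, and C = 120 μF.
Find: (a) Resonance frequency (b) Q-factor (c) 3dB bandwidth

Step 1 — Resonance: ω₀ = 1/√(LC) = 1/√(0.000528·0.00012) = 3973 rad/s.
Step 2 — f₀ = ω₀/(2π) = 632.3 Hz.
Step 3 — Parallel Q: Q = R/(ω₀L) = 2040/(3973·0.000528) = 972.5.
Step 4 — Bandwidth: Δω = ω₀/Q = 4.085 rad/s; BW = Δω/(2π) = 0.6501 Hz.

(a) f₀ = 632.3 Hz  (b) Q = 972.5  (c) BW = 0.6501 Hz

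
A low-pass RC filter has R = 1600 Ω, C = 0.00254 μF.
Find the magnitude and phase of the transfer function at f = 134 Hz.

Step 1 — Angular frequency: ω = 2π·134 = 841.9 rad/s.
Step 2 — Transfer function: H(jω) = 1/(1 + jωRC).
Step 3 — Denominator: 1 + jωRC = 1 + j·841.9·1600·2.54e-09 = 1 + j0.003422.
Step 4 — H = 1 - j0.003422.
Step 5 — Magnitude: |H| = 1 (-0.0 dB); phase: φ = -0.2°.

|H| = 1 (-0.0 dB), φ = -0.2°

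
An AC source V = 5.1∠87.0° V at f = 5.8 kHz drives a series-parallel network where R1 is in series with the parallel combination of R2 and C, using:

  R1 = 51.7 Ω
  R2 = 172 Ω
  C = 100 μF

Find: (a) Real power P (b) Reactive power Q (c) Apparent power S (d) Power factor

Step 1 — Angular frequency: ω = 2π·f = 2π·5800 = 3.644e+04 rad/s.
Step 2 — Component impedances:
  R1: Z = R = 51.7 Ω
  R2: Z = R = 172 Ω
  C: Z = 1/(jωC) = -j/(ω·C) = 0 - j0.2744 Ω
Step 3 — Parallel branch: R2 || C = 1/(1/R2 + 1/C) = 0.0004378 - j0.2744 Ω.
Step 4 — Series with R1: Z_total = R1 + (R2 || C) = 51.7 - j0.2744 Ω = 51.7∠-0.3° Ω.
Step 5 — Source phasor: V = 5.1∠87.0° V = 0.2669 + j5.093 V.
Step 6 — Current: I = V / Z = 0.00464 + j0.09853 A = 0.09864∠87.3° A.
Step 7 — Complex power: S = V·I* = 0.5031 - j0.00267 VA.
Step 8 — Real power: P = Re(S) = 0.5031 W.
Step 9 — Reactive power: Q = Im(S) = -0.00267 VAR.
Step 10 — Apparent power: |S| = 0.5031 VA.
Step 11 — Power factor: PF = P/|S| = 1 (leading).

(a) P = 0.5031 W  (b) Q = -0.00267 VAR  (c) S = 0.5031 VA  (d) PF = 1 (leading)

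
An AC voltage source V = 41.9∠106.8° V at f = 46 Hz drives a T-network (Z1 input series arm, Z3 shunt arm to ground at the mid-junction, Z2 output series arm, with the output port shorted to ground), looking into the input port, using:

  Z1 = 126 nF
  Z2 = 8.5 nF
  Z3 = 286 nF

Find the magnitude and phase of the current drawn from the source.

Step 1 — Angular frequency: ω = 2π·f = 2π·46 = 289 rad/s.
Step 2 — Component impedances:
  Z1: Z = 1/(jωC) = -j/(ω·C) = 0 - j2.746e+04 Ω
  Z2: Z = 1/(jωC) = -j/(ω·C) = 0 - j4.07e+05 Ω
  Z3: Z = 1/(jωC) = -j/(ω·C) = 0 - j1.21e+04 Ω
Step 3 — With the output port shorted to ground, the output series arm Z2 runs from the junction to ground; the shunt arm Z3 also runs from the junction to ground. They appear in parallel: Z3 || Z2 = 0 - j1.175e+04 Ω.
Step 4 — Series with input arm Z1: Z_in = Z1 + (Z3 || Z2) = 0 - j3.921e+04 Ω = 3.921e+04∠-90.0° Ω.
Step 5 — Source phasor: V = 41.9∠106.8° V = -12.11 + j40.11 V.
Step 6 — Ohm's law: I = V / Z_total = (-12.11 + j40.11) / (0 - j3.921e+04) = -0.001023 - j0.0003089 A.
Step 7 — Convert to polar: |I| = 0.001069 A, ∠I = -163.2°.

I = 0.001069∠-163.2° A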